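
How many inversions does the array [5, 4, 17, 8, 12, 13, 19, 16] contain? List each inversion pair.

Finding inversions in [5, 4, 17, 8, 12, 13, 19, 16]:

(0, 1): arr[0]=5 > arr[1]=4
(2, 3): arr[2]=17 > arr[3]=8
(2, 4): arr[2]=17 > arr[4]=12
(2, 5): arr[2]=17 > arr[5]=13
(2, 7): arr[2]=17 > arr[7]=16
(6, 7): arr[6]=19 > arr[7]=16

Total inversions: 6

The array has 6 inversion(s): (0,1), (2,3), (2,4), (2,5), (2,7), (6,7). Each pair (i,j) satisfies i < j and arr[i] > arr[j].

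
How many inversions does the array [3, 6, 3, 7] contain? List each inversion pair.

Finding inversions in [3, 6, 3, 7]:

(1, 2): arr[1]=6 > arr[2]=3

Total inversions: 1

The array has 1 inversion(s): (1,2). Each pair (i,j) satisfies i < j and arr[i] > arr[j].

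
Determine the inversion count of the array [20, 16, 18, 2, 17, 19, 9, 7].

Finding inversions in [20, 16, 18, 2, 17, 19, 9, 7]:

(0, 1): arr[0]=20 > arr[1]=16
(0, 2): arr[0]=20 > arr[2]=18
(0, 3): arr[0]=20 > arr[3]=2
(0, 4): arr[0]=20 > arr[4]=17
(0, 5): arr[0]=20 > arr[5]=19
(0, 6): arr[0]=20 > arr[6]=9
(0, 7): arr[0]=20 > arr[7]=7
(1, 3): arr[1]=16 > arr[3]=2
(1, 6): arr[1]=16 > arr[6]=9
(1, 7): arr[1]=16 > arr[7]=7
(2, 3): arr[2]=18 > arr[3]=2
(2, 4): arr[2]=18 > arr[4]=17
(2, 6): arr[2]=18 > arr[6]=9
(2, 7): arr[2]=18 > arr[7]=7
(4, 6): arr[4]=17 > arr[6]=9
(4, 7): arr[4]=17 > arr[7]=7
(5, 6): arr[5]=19 > arr[6]=9
(5, 7): arr[5]=19 > arr[7]=7
(6, 7): arr[6]=9 > arr[7]=7

Total inversions: 19

The array has 19 inversion(s): (0,1), (0,2), (0,3), (0,4), (0,5), (0,6), (0,7), (1,3), (1,6), (1,7), (2,3), (2,4), (2,6), (2,7), (4,6), (4,7), (5,6), (5,7), (6,7). Each pair (i,j) satisfies i < j and arr[i] > arr[j].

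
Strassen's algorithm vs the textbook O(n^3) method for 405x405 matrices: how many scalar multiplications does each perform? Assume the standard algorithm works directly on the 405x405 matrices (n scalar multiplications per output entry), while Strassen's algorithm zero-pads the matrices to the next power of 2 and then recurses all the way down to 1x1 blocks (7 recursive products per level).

Matrix multiplication for 405x405 matrices:

Strassen's algorithm requires power-of-2 dimensions. Pad 405x405 to 512x512 (next power of 2).

Standard algorithm: 405^3 = 66430125 multiplications
Strassen's algorithm: 7^(log2(512)) = 7^9 = 40353607 multiplications
Savings: 66430125 - 40353607 = 26076518 multiplications

Standard: 66430125 multiplications (405^3). Strassen: 40353607 multiplications (7^9, after padding to 512x512). Strassen reduces 8 recursive multiplications to 7 at each level.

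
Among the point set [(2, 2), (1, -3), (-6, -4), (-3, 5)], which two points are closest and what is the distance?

Computing all pairwise distances among 4 points:

d((2, 2), (1, -3)) = 5.099 <-- minimum
d((2, 2), (-6, -4)) = 10.0
d((2, 2), (-3, 5)) = 5.831
d((1, -3), (-6, -4)) = 7.0711
d((1, -3), (-3, 5)) = 8.9443
d((-6, -4), (-3, 5)) = 9.4868

Closest pair: (2, 2) and (1, -3) with distance 5.099

The closest pair is (2, 2) and (1, -3) with Euclidean distance 5.099. For 4 points, brute-force pairwise comparison is shown above. For large n, the divide-and-conquer algorithm (sort by x, recurse on halves, check the dividing strip) achieves O(n log n).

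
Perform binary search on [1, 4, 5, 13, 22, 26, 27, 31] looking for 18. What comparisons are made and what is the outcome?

Binary search for 18 in [1, 4, 5, 13, 22, 26, 27, 31]:

lo=0, hi=7, mid=3, arr[mid]=13 -> 13 < 18, search right half
lo=4, hi=7, mid=5, arr[mid]=26 -> 26 > 18, search left half
lo=4, hi=4, mid=4, arr[mid]=22 -> 22 > 18, search left half
lo=4 > hi=3, target 18 not found

Binary search determines that 18 is not in the array after 3 comparisons. The search space was exhausted without finding the target.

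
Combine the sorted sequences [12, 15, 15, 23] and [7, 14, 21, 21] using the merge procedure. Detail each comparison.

Merging process:

Compare 12 vs 7: take 7 from right. Merged: [7]
Compare 12 vs 14: take 12 from left. Merged: [7, 12]
Compare 15 vs 14: take 14 from right. Merged: [7, 12, 14]
Compare 15 vs 21: take 15 from left. Merged: [7, 12, 14, 15]
Compare 15 vs 21: take 15 from left. Merged: [7, 12, 14, 15, 15]
Compare 23 vs 21: take 21 from right. Merged: [7, 12, 14, 15, 15, 21]
Compare 23 vs 21: take 21 from right. Merged: [7, 12, 14, 15, 15, 21, 21]
Append remaining from left: [23]. Merged: [7, 12, 14, 15, 15, 21, 21, 23]

Final merged array: [7, 12, 14, 15, 15, 21, 21, 23]
Total comparisons: 7

The merged array is [7, 12, 14, 15, 15, 21, 21, 23], requiring 7 comparisons. The merge step runs in O(n) time where n is the total number of elements.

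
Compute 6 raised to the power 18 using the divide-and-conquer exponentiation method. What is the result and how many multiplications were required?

Computing 6^18 by squaring (build up from 6^1; each line after the first costs one multiplication):

6^1 = 6
6^2 = (6^1)^2 = 6^2 = 36
6^4 = (6^2)^2 = 36^2 = 1296
6^8 = (6^4)^2 = 1296^2 = 1679616
6^9 = 6 * 6^8 = 6 * 1679616 = 10077696
6^18 = (6^9)^2 = 10077696^2 = 101559956668416

Result: 101559956668416
Multiplications needed: 5 (5 lines after 6^1)

6^18 = 101559956668416. Using exponentiation by squaring, this requires 5 multiplications. The key idea: if the exponent is even, square the half-power; if odd, multiply by the base once.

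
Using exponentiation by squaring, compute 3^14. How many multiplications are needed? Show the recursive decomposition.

Computing 3^14 by squaring (build up from 3^1; each line after the first costs one multiplication):

3^1 = 3
3^2 = (3^1)^2 = 3^2 = 9
3^3 = 3 * 3^2 = 3 * 9 = 27
3^6 = (3^3)^2 = 27^2 = 729
3^7 = 3 * 3^6 = 3 * 729 = 2187
3^14 = (3^7)^2 = 2187^2 = 4782969

Result: 4782969
Multiplications needed: 5 (5 lines after 3^1)

3^14 = 4782969. Using exponentiation by squaring, this requires 5 multiplications. The key idea: if the exponent is even, square the half-power; if odd, multiply by the base once.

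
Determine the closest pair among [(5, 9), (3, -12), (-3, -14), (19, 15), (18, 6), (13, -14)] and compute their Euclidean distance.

Computing all pairwise distances among 6 points:

d((5, 9), (3, -12)) = 21.095
d((5, 9), (-3, -14)) = 24.3516
d((5, 9), (19, 15)) = 15.2315
d((5, 9), (18, 6)) = 13.3417
d((5, 9), (13, -14)) = 24.3516
d((3, -12), (-3, -14)) = 6.3246 <-- minimum
d((3, -12), (19, 15)) = 31.3847
d((3, -12), (18, 6)) = 23.4307
d((3, -12), (13, -14)) = 10.198
d((-3, -14), (19, 15)) = 36.4005
d((-3, -14), (18, 6)) = 29.0
d((-3, -14), (13, -14)) = 16.0
d((19, 15), (18, 6)) = 9.0554
d((19, 15), (13, -14)) = 29.6142
d((18, 6), (13, -14)) = 20.6155

Closest pair: (3, -12) and (-3, -14) with distance 6.3246

The closest pair is (3, -12) and (-3, -14) with Euclidean distance 6.3246. For 6 points, brute-force pairwise comparison is shown above. For large n, the divide-and-conquer algorithm (sort by x, recurse on halves, check the dividing strip) achieves O(n log n).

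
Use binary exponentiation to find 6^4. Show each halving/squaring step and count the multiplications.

Computing 6^4 by squaring (build up from 6^1; each line after the first costs one multiplication):

6^1 = 6
6^2 = (6^1)^2 = 6^2 = 36
6^4 = (6^2)^2 = 36^2 = 1296

Result: 1296
Multiplications needed: 2 (2 lines after 6^1)

6^4 = 1296. Using exponentiation by squaring, this requires 2 multiplications. The key idea: if the exponent is even, square the half-power; if odd, multiply by the base once.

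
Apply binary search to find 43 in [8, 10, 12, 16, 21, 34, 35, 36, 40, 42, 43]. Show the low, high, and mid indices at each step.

Binary search for 43 in [8, 10, 12, 16, 21, 34, 35, 36, 40, 42, 43]:

lo=0, hi=10, mid=5, arr[mid]=34 -> 34 < 43, search right half
lo=6, hi=10, mid=8, arr[mid]=40 -> 40 < 43, search right half
lo=9, hi=10, mid=9, arr[mid]=42 -> 42 < 43, search right half
lo=10, hi=10, mid=10, arr[mid]=43 -> Found target at index 10!

Binary search finds 43 at index 10 after 4 comparisons. The search repeatedly halves the search space by comparing with the middle element.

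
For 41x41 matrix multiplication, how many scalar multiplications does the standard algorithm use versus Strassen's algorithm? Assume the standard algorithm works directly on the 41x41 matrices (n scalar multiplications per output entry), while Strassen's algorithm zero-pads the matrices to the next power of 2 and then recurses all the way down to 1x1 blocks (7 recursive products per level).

Matrix multiplication for 41x41 matrices:

Strassen's algorithm requires power-of-2 dimensions. Pad 41x41 to 64x64 (next power of 2).

Standard algorithm: 41^3 = 68921 multiplications
Strassen's algorithm: 7^(log2(64)) = 7^6 = 117649 multiplications
Difference: 68921 - 117649 = -48728 (Strassen uses MORE here due to padding overhead — for small or just-over-power-of-2 n, padding can outweigh the per-level savings)

Standard: 68921 multiplications (41^3). Strassen: 117649 multiplications (7^6, after padding to 64x64). Strassen reduces 8 recursive multiplications to 7 at each level.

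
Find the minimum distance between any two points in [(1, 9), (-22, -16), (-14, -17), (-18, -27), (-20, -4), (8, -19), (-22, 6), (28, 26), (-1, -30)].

Computing all pairwise distances among 9 points:

d((1, 9), (-22, -16)) = 33.9706
d((1, 9), (-14, -17)) = 30.0167
d((1, 9), (-18, -27)) = 40.7063
d((1, 9), (-20, -4)) = 24.6982
d((1, 9), (8, -19)) = 28.8617
d((1, 9), (-22, 6)) = 23.1948
d((1, 9), (28, 26)) = 31.9061
d((1, 9), (-1, -30)) = 39.0512
d((-22, -16), (-14, -17)) = 8.0623 <-- minimum
d((-22, -16), (-18, -27)) = 11.7047
d((-22, -16), (-20, -4)) = 12.1655
d((-22, -16), (8, -19)) = 30.1496
d((-22, -16), (-22, 6)) = 22.0
d((-22, -16), (28, 26)) = 65.2993
d((-22, -16), (-1, -30)) = 25.2389
d((-14, -17), (-18, -27)) = 10.7703
d((-14, -17), (-20, -4)) = 14.3178
d((-14, -17), (8, -19)) = 22.0907
d((-14, -17), (-22, 6)) = 24.3516
d((-14, -17), (28, 26)) = 60.1082
d((-14, -17), (-1, -30)) = 18.3848
d((-18, -27), (-20, -4)) = 23.0868
d((-18, -27), (8, -19)) = 27.2029
d((-18, -27), (-22, 6)) = 33.2415
d((-18, -27), (28, 26)) = 70.1783
d((-18, -27), (-1, -30)) = 17.2627
d((-20, -4), (8, -19)) = 31.7648
d((-20, -4), (-22, 6)) = 10.198
d((-20, -4), (28, 26)) = 56.6039
d((-20, -4), (-1, -30)) = 32.2025
d((8, -19), (-22, 6)) = 39.0512
d((8, -19), (28, 26)) = 49.2443
d((8, -19), (-1, -30)) = 14.2127
d((-22, 6), (28, 26)) = 53.8516
d((-22, 6), (-1, -30)) = 41.6773
d((28, 26), (-1, -30)) = 63.0635

Closest pair: (-22, -16) and (-14, -17) with distance 8.0623

The closest pair is (-22, -16) and (-14, -17) with Euclidean distance 8.0623. For 9 points, brute-force pairwise comparison is shown above. For large n, the divide-and-conquer algorithm (sort by x, recurse on halves, check the dividing strip) achieves O(n log n).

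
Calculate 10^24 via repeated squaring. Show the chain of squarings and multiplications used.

Computing 10^24 by squaring (build up from 10^1; each line after the first costs one multiplication):

10^1 = 10
10^2 = (10^1)^2 = 10^2 = 100
10^3 = 10 * 10^2 = 10 * 100 = 1000
10^6 = (10^3)^2 = 1000^2 = 1000000
10^12 = (10^6)^2 = 1000000^2 = 1000000000000
10^24 = (10^12)^2 = 1000000000000^2 = 1000000000000000000000000

Result: 1000000000000000000000000
Multiplications needed: 5 (5 lines after 10^1)

10^24 = 1000000000000000000000000. Using exponentiation by squaring, this requires 5 multiplications. The key idea: if the exponent is even, square the half-power; if odd, multiply by the base once.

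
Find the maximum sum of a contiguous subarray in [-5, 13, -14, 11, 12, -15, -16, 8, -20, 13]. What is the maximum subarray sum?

Using Kadane's algorithm on [-5, 13, -14, 11, 12, -15, -16, 8, -20, 13]:

Scanning through the array:
Position 1 (value 13): max_ending_here = 13, max_so_far = 13
Position 2 (value -14): max_ending_here = -1, max_so_far = 13
Position 3 (value 11): max_ending_here = 11, max_so_far = 13
Position 4 (value 12): max_ending_here = 23, max_so_far = 23
Position 5 (value -15): max_ending_here = 8, max_so_far = 23
Position 6 (value -16): max_ending_here = -8, max_so_far = 23
Position 7 (value 8): max_ending_here = 8, max_so_far = 23
Position 8 (value -20): max_ending_here = -12, max_so_far = 23
Position 9 (value 13): max_ending_here = 13, max_so_far = 23

Maximum subarray: [11, 12]
Maximum sum: 23

The maximum subarray is [11, 12] with sum 23. This subarray runs from index 3 to index 4.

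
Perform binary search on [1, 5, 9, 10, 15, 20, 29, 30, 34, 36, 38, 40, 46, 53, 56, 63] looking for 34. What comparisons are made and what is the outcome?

Binary search for 34 in [1, 5, 9, 10, 15, 20, 29, 30, 34, 36, 38, 40, 46, 53, 56, 63]:

lo=0, hi=15, mid=7, arr[mid]=30 -> 30 < 34, search right half
lo=8, hi=15, mid=11, arr[mid]=40 -> 40 > 34, search left half
lo=8, hi=10, mid=9, arr[mid]=36 -> 36 > 34, search left half
lo=8, hi=8, mid=8, arr[mid]=34 -> Found target at index 8!

Binary search finds 34 at index 8 after 4 comparisons. The search repeatedly halves the search space by comparing with the middle element.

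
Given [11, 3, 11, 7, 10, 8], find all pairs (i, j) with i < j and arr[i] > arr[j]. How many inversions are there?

Finding inversions in [11, 3, 11, 7, 10, 8]:

(0, 1): arr[0]=11 > arr[1]=3
(0, 3): arr[0]=11 > arr[3]=7
(0, 4): arr[0]=11 > arr[4]=10
(0, 5): arr[0]=11 > arr[5]=8
(2, 3): arr[2]=11 > arr[3]=7
(2, 4): arr[2]=11 > arr[4]=10
(2, 5): arr[2]=11 > arr[5]=8
(4, 5): arr[4]=10 > arr[5]=8

Total inversions: 8

The array has 8 inversion(s): (0,1), (0,3), (0,4), (0,5), (2,3), (2,4), (2,5), (4,5). Each pair (i,j) satisfies i < j and arr[i] > arr[j].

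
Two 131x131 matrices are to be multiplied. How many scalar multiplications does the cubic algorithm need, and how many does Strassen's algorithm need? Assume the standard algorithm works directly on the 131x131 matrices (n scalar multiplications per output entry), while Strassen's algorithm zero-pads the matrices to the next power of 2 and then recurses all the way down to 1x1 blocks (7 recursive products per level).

Matrix multiplication for 131x131 matrices:

Strassen's algorithm requires power-of-2 dimensions. Pad 131x131 to 256x256 (next power of 2).

Standard algorithm: 131^3 = 2248091 multiplications
Strassen's algorithm: 7^(log2(256)) = 7^8 = 5764801 multiplications
Difference: 2248091 - 5764801 = -3516710 (Strassen uses MORE here due to padding overhead — for small or just-over-power-of-2 n, padding can outweigh the per-level savings)

Standard: 2248091 multiplications (131^3). Strassen: 5764801 multiplications (7^8, after padding to 256x256). Strassen reduces 8 recursive multiplications to 7 at each level.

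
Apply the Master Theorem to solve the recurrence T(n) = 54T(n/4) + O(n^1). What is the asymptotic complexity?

Master Theorem for T(n) = 54T(n/4) + O(n^1):

a = 54, b = 4, c = 1
log_b(a) = log_4(54) = 2.8774

Case 1: c = 1 < log_4(54) = 2.8774
T(n) = O(n^(log_4 54))

For T(n) = 54T(n/4) + O(n^1): log_4(54) = 2.8774. This is Case 1 of the Master Theorem (c < log_b(a), work dominated by leaves), giving O(n^(log_4 54)).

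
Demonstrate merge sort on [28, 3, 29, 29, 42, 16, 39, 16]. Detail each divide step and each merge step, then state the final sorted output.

Merge sort trace:

Split: [28, 3, 29, 29, 42, 16, 39, 16] -> [28, 3, 29, 29] and [42, 16, 39, 16]
  Split: [28, 3, 29, 29] -> [28, 3] and [29, 29]
    Split: [28, 3] -> [28] and [3]
    Merge: [28] + [3] -> [3, 28]
    Split: [29, 29] -> [29] and [29]
    Merge: [29] + [29] -> [29, 29]
  Merge: [3, 28] + [29, 29] -> [3, 28, 29, 29]
  Split: [42, 16, 39, 16] -> [42, 16] and [39, 16]
    Split: [42, 16] -> [42] and [16]
    Merge: [42] + [16] -> [16, 42]
    Split: [39, 16] -> [39] and [16]
    Merge: [39] + [16] -> [16, 39]
  Merge: [16, 42] + [16, 39] -> [16, 16, 39, 42]
Merge: [3, 28, 29, 29] + [16, 16, 39, 42] -> [3, 16, 16, 28, 29, 29, 39, 42]

Final sorted array: [3, 16, 16, 28, 29, 29, 39, 42]

The merge sort proceeds by recursively splitting the array and merging sorted halves.
After all merges, the sorted array is [3, 16, 16, 28, 29, 29, 39, 42].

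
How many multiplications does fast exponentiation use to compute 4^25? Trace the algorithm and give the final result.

Computing 4^25 by squaring (build up from 4^1; each line after the first costs one multiplication):

4^1 = 4
4^2 = (4^1)^2 = 4^2 = 16
4^3 = 4 * 4^2 = 4 * 16 = 64
4^6 = (4^3)^2 = 64^2 = 4096
4^12 = (4^6)^2 = 4096^2 = 16777216
4^24 = (4^12)^2 = 16777216^2 = 281474976710656
4^25 = 4 * 4^24 = 4 * 281474976710656 = 1125899906842624

Result: 1125899906842624
Multiplications needed: 6 (6 lines after 4^1)

4^25 = 1125899906842624. Using exponentiation by squaring, this requires 6 multiplications. The key idea: if the exponent is even, square the half-power; if odd, multiply by the base once.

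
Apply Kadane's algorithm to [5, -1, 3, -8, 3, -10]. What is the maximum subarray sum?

Using Kadane's algorithm on [5, -1, 3, -8, 3, -10]:

Scanning through the array:
Position 1 (value -1): max_ending_here = 4, max_so_far = 5
Position 2 (value 3): max_ending_here = 7, max_so_far = 7
Position 3 (value -8): max_ending_here = -1, max_so_far = 7
Position 4 (value 3): max_ending_here = 3, max_so_far = 7
Position 5 (value -10): max_ending_here = -7, max_so_far = 7

Maximum subarray: [5, -1, 3]
Maximum sum: 7

The maximum subarray is [5, -1, 3] with sum 7. This subarray runs from index 0 to index 2.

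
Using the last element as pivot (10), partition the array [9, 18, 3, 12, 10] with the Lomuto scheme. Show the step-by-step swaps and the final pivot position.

Lomuto partition with pivot = 10:

Initial array: [9, 18, 3, 12, 10]

arr[0]=9 <= 10: swap with position 0, array becomes [9, 18, 3, 12, 10]
arr[1]=18 > 10: no swap
arr[2]=3 <= 10: swap with position 1, array becomes [9, 3, 18, 12, 10]
arr[3]=12 > 10: no swap

Place pivot at position 2: [9, 3, 10, 12, 18]
Pivot position: 2

After partitioning with pivot 10, the array becomes [9, 3, 10, 12, 18]. The pivot is placed at index 2. All elements to the left of the pivot are <= 10, and all elements to the right are > 10.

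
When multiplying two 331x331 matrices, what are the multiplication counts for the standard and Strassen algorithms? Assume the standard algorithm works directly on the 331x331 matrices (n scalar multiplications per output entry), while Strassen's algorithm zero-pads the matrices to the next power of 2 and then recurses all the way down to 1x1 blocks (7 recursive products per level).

Matrix multiplication for 331x331 matrices:

Strassen's algorithm requires power-of-2 dimensions. Pad 331x331 to 512x512 (next power of 2).

Standard algorithm: 331^3 = 36264691 multiplications
Strassen's algorithm: 7^(log2(512)) = 7^9 = 40353607 multiplications
Difference: 36264691 - 40353607 = -4088916 (Strassen uses MORE here due to padding overhead — for small or just-over-power-of-2 n, padding can outweigh the per-level savings)

Standard: 36264691 multiplications (331^3). Strassen: 40353607 multiplications (7^9, after padding to 512x512). Strassen reduces 8 recursive multiplications to 7 at each level.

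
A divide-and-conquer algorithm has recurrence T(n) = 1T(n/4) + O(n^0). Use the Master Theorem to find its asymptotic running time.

Master Theorem for T(n) = 1T(n/4) + O(n^0):

a = 1, b = 4, c = 0
log_b(a) = log_4(1) = 0.0000

Case 2: c = 0 = log_4(1) = 0.0000
T(n) = O(n^0 log n) = O(log n)

For T(n) = 1T(n/4) + O(n^0): log_4(1) = 0.0000. This is Case 2 of the Master Theorem (c = log_b(a), equal work at all levels), giving O(log n).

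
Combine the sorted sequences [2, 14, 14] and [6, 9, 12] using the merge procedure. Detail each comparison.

Merging process:

Compare 2 vs 6: take 2 from left. Merged: [2]
Compare 14 vs 6: take 6 from right. Merged: [2, 6]
Compare 14 vs 9: take 9 from right. Merged: [2, 6, 9]
Compare 14 vs 12: take 12 from right. Merged: [2, 6, 9, 12]
Append remaining from left: [14, 14]. Merged: [2, 6, 9, 12, 14, 14]

Final merged array: [2, 6, 9, 12, 14, 14]
Total comparisons: 4

The merged array is [2, 6, 9, 12, 14, 14], requiring 4 comparisons. The merge step runs in O(n) time where n is the total number of elements.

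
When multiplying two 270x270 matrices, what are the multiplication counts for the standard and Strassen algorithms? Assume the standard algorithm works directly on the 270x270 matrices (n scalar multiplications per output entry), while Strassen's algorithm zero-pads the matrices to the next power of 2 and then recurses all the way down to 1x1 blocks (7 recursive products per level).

Matrix multiplication for 270x270 matrices:

Strassen's algorithm requires power-of-2 dimensions. Pad 270x270 to 512x512 (next power of 2).

Standard algorithm: 270^3 = 19683000 multiplications
Strassen's algorithm: 7^(log2(512)) = 7^9 = 40353607 multiplications
Difference: 19683000 - 40353607 = -20670607 (Strassen uses MORE here due to padding overhead — for small or just-over-power-of-2 n, padding can outweigh the per-level savings)

Standard: 19683000 multiplications (270^3). Strassen: 40353607 multiplications (7^9, after padding to 512x512). Strassen reduces 8 recursive multiplications to 7 at each level.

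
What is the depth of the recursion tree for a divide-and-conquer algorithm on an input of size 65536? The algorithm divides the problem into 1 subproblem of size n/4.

For divide and conquer with division factor 4:

Problem sizes at each level:
Level 0: 65536
Level 1: 16384
Level 2: 4096
Level 3: 1024
Level 4: 256
Level 5: 64
Level 6: 16
Level 7: 4
Level 8: 1

The root is level 0 and the size-1 base case is level 8 (the tree spans levels 0 through 8, i.e. 9 levels counting the root), so the depth is the number of divisions: log_4(65536) = 8

The recursion tree depth is log_4(65536) = 8. At each level, the problem size is divided by 4, so it takes 8 divisions to reduce to a base case of size 1. The algorithm makes 1 recursive call at each level.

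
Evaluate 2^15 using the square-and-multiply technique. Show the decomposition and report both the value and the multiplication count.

Computing 2^15 by squaring (build up from 2^1; each line after the first costs one multiplication):

2^1 = 2
2^2 = (2^1)^2 = 2^2 = 4
2^3 = 2 * 2^2 = 2 * 4 = 8
2^6 = (2^3)^2 = 8^2 = 64
2^7 = 2 * 2^6 = 2 * 64 = 128
2^14 = (2^7)^2 = 128^2 = 16384
2^15 = 2 * 2^14 = 2 * 16384 = 32768

Result: 32768
Multiplications needed: 6 (6 lines after 2^1)

2^15 = 32768. Using exponentiation by squaring, this requires 6 multiplications. The key idea: if the exponent is even, square the half-power; if odd, multiply by the base once.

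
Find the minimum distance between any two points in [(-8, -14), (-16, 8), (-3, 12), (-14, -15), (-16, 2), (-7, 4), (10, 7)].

Computing all pairwise distances among 7 points:

d((-8, -14), (-16, 8)) = 23.4094
d((-8, -14), (-3, 12)) = 26.4764
d((-8, -14), (-14, -15)) = 6.0828
d((-8, -14), (-16, 2)) = 17.8885
d((-8, -14), (-7, 4)) = 18.0278
d((-8, -14), (10, 7)) = 27.6586
d((-16, 8), (-3, 12)) = 13.6015
d((-16, 8), (-14, -15)) = 23.0868
d((-16, 8), (-16, 2)) = 6.0 <-- minimum
d((-16, 8), (-7, 4)) = 9.8489
d((-16, 8), (10, 7)) = 26.0192
d((-3, 12), (-14, -15)) = 29.1548
d((-3, 12), (-16, 2)) = 16.4012
d((-3, 12), (-7, 4)) = 8.9443
d((-3, 12), (10, 7)) = 13.9284
d((-14, -15), (-16, 2)) = 17.1172
d((-14, -15), (-7, 4)) = 20.2485
d((-14, -15), (10, 7)) = 32.5576
d((-16, 2), (-7, 4)) = 9.2195
d((-16, 2), (10, 7)) = 26.4764
d((-7, 4), (10, 7)) = 17.2627

Closest pair: (-16, 8) and (-16, 2) with distance 6.0

The closest pair is (-16, 8) and (-16, 2) with Euclidean distance 6.0. For 7 points, brute-force pairwise comparison is shown above. For large n, the divide-and-conquer algorithm (sort by x, recurse on halves, check the dividing strip) achieves O(n log n).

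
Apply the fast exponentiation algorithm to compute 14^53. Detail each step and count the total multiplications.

Computing 14^53 by squaring (build up from 14^1; each line after the first costs one multiplication):

14^1 = 14
14^2 = (14^1)^2 = 14^2 = 196
14^3 = 14 * 14^2 = 14 * 196 = 2744
14^6 = (14^3)^2 = 2744^2 = 7529536
14^12 = (14^6)^2 = 7529536^2 = 56693912375296
14^13 = 14 * 14^12 = 14 * 56693912375296 = 793714773254144
14^26 = (14^13)^2 = 793714773254144^2 = 629983141281877223603213172736
14^52 = (14^26)^2 = 629983141281877223603213172736^2 = 396878758299381678483277913691857524931552116018231373725696
14^53 = 14 * 14^52 = 14 * 396878758299381678483277913691857524931552116018231373725696 = 5556302616191343498765890791686005349041729624255239232159744

Result: 5556302616191343498765890791686005349041729624255239232159744
Multiplications needed: 8 (8 lines after 14^1)

14^53 = 5556302616191343498765890791686005349041729624255239232159744. Using exponentiation by squaring, this requires 8 multiplications. The key idea: if the exponent is even, square the half-power; if odd, multiply by the base once.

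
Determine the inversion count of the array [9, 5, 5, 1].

Finding inversions in [9, 5, 5, 1]:

(0, 1): arr[0]=9 > arr[1]=5
(0, 2): arr[0]=9 > arr[2]=5
(0, 3): arr[0]=9 > arr[3]=1
(1, 3): arr[1]=5 > arr[3]=1
(2, 3): arr[2]=5 > arr[3]=1

Total inversions: 5

The array has 5 inversion(s): (0,1), (0,2), (0,3), (1,3), (2,3). Each pair (i,j) satisfies i < j and arr[i] > arr[j].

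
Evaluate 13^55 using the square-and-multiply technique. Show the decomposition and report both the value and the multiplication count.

Computing 13^55 by squaring (build up from 13^1; each line after the first costs one multiplication):

13^1 = 13
13^2 = (13^1)^2 = 13^2 = 169
13^3 = 13 * 13^2 = 13 * 169 = 2197
13^6 = (13^3)^2 = 2197^2 = 4826809
13^12 = (13^6)^2 = 4826809^2 = 23298085122481
13^13 = 13 * 13^12 = 13 * 23298085122481 = 302875106592253
13^26 = (13^13)^2 = 302875106592253^2 = 91733330193268616658399616009
13^27 = 13 * 13^26 = 13 * 91733330193268616658399616009 = 1192533292512492016559195008117
13^54 = (13^27)^2 = 1192533292512492016559195008117^2 = 1422135653750684847524758738836375672734734444846971695885689
13^55 = 13 * 13^54 = 13 * 1422135653750684847524758738836375672734734444846971695885689 = 18487763498758903017821863604872883745551547783010632046513957

Result: 18487763498758903017821863604872883745551547783010632046513957
Multiplications needed: 9 (9 lines after 13^1)

13^55 = 18487763498758903017821863604872883745551547783010632046513957. Using exponentiation by squaring, this requires 9 multiplications. The key idea: if the exponent is even, square the half-power; if odd, multiply by the base once.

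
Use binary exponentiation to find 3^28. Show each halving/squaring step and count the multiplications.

Computing 3^28 by squaring (build up from 3^1; each line after the first costs one multiplication):

3^1 = 3
3^2 = (3^1)^2 = 3^2 = 9
3^3 = 3 * 3^2 = 3 * 9 = 27
3^6 = (3^3)^2 = 27^2 = 729
3^7 = 3 * 3^6 = 3 * 729 = 2187
3^14 = (3^7)^2 = 2187^2 = 4782969
3^28 = (3^14)^2 = 4782969^2 = 22876792454961

Result: 22876792454961
Multiplications needed: 6 (6 lines after 3^1)

3^28 = 22876792454961. Using exponentiation by squaring, this requires 6 multiplications. The key idea: if the exponent is even, square the half-power; if odd, multiply by the base once.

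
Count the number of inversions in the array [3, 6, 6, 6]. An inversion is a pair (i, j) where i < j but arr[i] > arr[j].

Finding inversions in [3, 6, 6, 6]:


Total inversions: 0

The array has 0 inversions. It is already sorted.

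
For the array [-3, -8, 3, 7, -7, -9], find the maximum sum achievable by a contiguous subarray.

Using Kadane's algorithm on [-3, -8, 3, 7, -7, -9]:

Scanning through the array:
Position 1 (value -8): max_ending_here = -8, max_so_far = -3
Position 2 (value 3): max_ending_here = 3, max_so_far = 3
Position 3 (value 7): max_ending_here = 10, max_so_far = 10
Position 4 (value -7): max_ending_here = 3, max_so_far = 10
Position 5 (value -9): max_ending_here = -6, max_so_far = 10

Maximum subarray: [3, 7]
Maximum sum: 10

The maximum subarray is [3, 7] with sum 10. This subarray runs from index 2 to index 3.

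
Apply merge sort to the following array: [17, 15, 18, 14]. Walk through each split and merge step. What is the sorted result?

Merge sort trace:

Split: [17, 15, 18, 14] -> [17, 15] and [18, 14]
  Split: [17, 15] -> [17] and [15]
  Merge: [17] + [15] -> [15, 17]
  Split: [18, 14] -> [18] and [14]
  Merge: [18] + [14] -> [14, 18]
Merge: [15, 17] + [14, 18] -> [14, 15, 17, 18]

Final sorted array: [14, 15, 17, 18]

The merge sort proceeds by recursively splitting the array and merging sorted halves.
After all merges, the sorted array is [14, 15, 17, 18].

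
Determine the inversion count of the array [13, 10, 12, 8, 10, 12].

Finding inversions in [13, 10, 12, 8, 10, 12]:

(0, 1): arr[0]=13 > arr[1]=10
(0, 2): arr[0]=13 > arr[2]=12
(0, 3): arr[0]=13 > arr[3]=8
(0, 4): arr[0]=13 > arr[4]=10
(0, 5): arr[0]=13 > arr[5]=12
(1, 3): arr[1]=10 > arr[3]=8
(2, 3): arr[2]=12 > arr[3]=8
(2, 4): arr[2]=12 > arr[4]=10

Total inversions: 8

The array has 8 inversion(s): (0,1), (0,2), (0,3), (0,4), (0,5), (1,3), (2,3), (2,4). Each pair (i,j) satisfies i < j and arr[i] > arr[j].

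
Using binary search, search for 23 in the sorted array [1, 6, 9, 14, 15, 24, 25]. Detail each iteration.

Binary search for 23 in [1, 6, 9, 14, 15, 24, 25]:

lo=0, hi=6, mid=3, arr[mid]=14 -> 14 < 23, search right half
lo=4, hi=6, mid=5, arr[mid]=24 -> 24 > 23, search left half
lo=4, hi=4, mid=4, arr[mid]=15 -> 15 < 23, search right half
lo=5 > hi=4, target 23 not found

Binary search determines that 23 is not in the array after 3 comparisons. The search space was exhausted without finding the target.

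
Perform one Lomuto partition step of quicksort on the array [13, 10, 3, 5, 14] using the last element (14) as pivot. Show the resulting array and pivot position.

Lomuto partition with pivot = 14:

Initial array: [13, 10, 3, 5, 14]

arr[0]=13 <= 14: swap with position 0, array becomes [13, 10, 3, 5, 14]
arr[1]=10 <= 14: swap with position 1, array becomes [13, 10, 3, 5, 14]
arr[2]=3 <= 14: swap with position 2, array becomes [13, 10, 3, 5, 14]
arr[3]=5 <= 14: swap with position 3, array becomes [13, 10, 3, 5, 14]

Place pivot at position 4: [13, 10, 3, 5, 14]
Pivot position: 4

After partitioning with pivot 14, the array becomes [13, 10, 3, 5, 14]. The pivot is placed at index 4. All elements to the left of the pivot are <= 14, and all elements to the right are > 14.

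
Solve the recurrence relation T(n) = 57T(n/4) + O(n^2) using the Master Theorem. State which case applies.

Master Theorem for T(n) = 57T(n/4) + O(n^2):

a = 57, b = 4, c = 2
log_b(a) = log_4(57) = 2.9164

Case 1: c = 2 < log_4(57) = 2.9164
T(n) = O(n^(log_4 57))

For T(n) = 57T(n/4) + O(n^2): log_4(57) = 2.9164. This is Case 1 of the Master Theorem (c < log_b(a), work dominated by leaves), giving O(n^(log_4 57)).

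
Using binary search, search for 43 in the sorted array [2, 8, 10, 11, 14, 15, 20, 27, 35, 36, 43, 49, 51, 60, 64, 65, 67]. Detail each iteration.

Binary search for 43 in [2, 8, 10, 11, 14, 15, 20, 27, 35, 36, 43, 49, 51, 60, 64, 65, 67]:

lo=0, hi=16, mid=8, arr[mid]=35 -> 35 < 43, search right half
lo=9, hi=16, mid=12, arr[mid]=51 -> 51 > 43, search left half
lo=9, hi=11, mid=10, arr[mid]=43 -> Found target at index 10!

Binary search finds 43 at index 10 after 3 comparisons. The search repeatedly halves the search space by comparing with the middle element.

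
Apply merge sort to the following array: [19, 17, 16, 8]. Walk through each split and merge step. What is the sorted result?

Merge sort trace:

Split: [19, 17, 16, 8] -> [19, 17] and [16, 8]
  Split: [19, 17] -> [19] and [17]
  Merge: [19] + [17] -> [17, 19]
  Split: [16, 8] -> [16] and [8]
  Merge: [16] + [8] -> [8, 16]
Merge: [17, 19] + [8, 16] -> [8, 16, 17, 19]

Final sorted array: [8, 16, 17, 19]

The merge sort proceeds by recursively splitting the array and merging sorted halves.
After all merges, the sorted array is [8, 16, 17, 19].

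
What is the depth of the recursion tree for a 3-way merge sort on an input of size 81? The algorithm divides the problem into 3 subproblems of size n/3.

For divide and conquer with division factor 3:

Problem sizes at each level:
Level 0: 81
Level 1: 27
Level 2: 9
Level 3: 3
Level 4: 1

The root is level 0 and the size-1 base case is level 4 (the tree spans levels 0 through 4, i.e. 5 levels counting the root), so the depth is the number of divisions: log_3(81) = 4

The recursion tree depth is log_3(81) = 4. At each level, the problem size is divided by 3, so it takes 4 divisions to reduce to a base case of size 1. The algorithm makes 3 recursive calls at each level.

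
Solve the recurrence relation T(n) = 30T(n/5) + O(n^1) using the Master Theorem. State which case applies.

Master Theorem for T(n) = 30T(n/5) + O(n^1):

a = 30, b = 5, c = 1
log_b(a) = log_5(30) = 2.1133

Case 1: c = 1 < log_5(30) = 2.1133
T(n) = O(n^(log_5 30))

For T(n) = 30T(n/5) + O(n^1): log_5(30) = 2.1133. This is Case 1 of the Master Theorem (c < log_b(a), work dominated by leaves), giving O(n^(log_5 30)).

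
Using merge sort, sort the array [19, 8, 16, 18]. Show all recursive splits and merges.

Merge sort trace:

Split: [19, 8, 16, 18] -> [19, 8] and [16, 18]
  Split: [19, 8] -> [19] and [8]
  Merge: [19] + [8] -> [8, 19]
  Split: [16, 18] -> [16] and [18]
  Merge: [16] + [18] -> [16, 18]
Merge: [8, 19] + [16, 18] -> [8, 16, 18, 19]

Final sorted array: [8, 16, 18, 19]

The merge sort proceeds by recursively splitting the array and merging sorted halves.
After all merges, the sorted array is [8, 16, 18, 19].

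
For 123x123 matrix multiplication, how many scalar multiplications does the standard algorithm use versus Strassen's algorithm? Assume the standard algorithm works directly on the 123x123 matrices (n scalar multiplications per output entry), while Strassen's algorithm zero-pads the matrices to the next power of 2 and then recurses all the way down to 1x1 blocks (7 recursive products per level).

Matrix multiplication for 123x123 matrices:

Strassen's algorithm requires power-of-2 dimensions. Pad 123x123 to 128x128 (next power of 2).

Standard algorithm: 123^3 = 1860867 multiplications
Strassen's algorithm: 7^(log2(128)) = 7^7 = 823543 multiplications
Savings: 1860867 - 823543 = 1037324 multiplications

Standard: 1860867 multiplications (123^3). Strassen: 823543 multiplications (7^7, after padding to 128x128). Strassen reduces 8 recursive multiplications to 7 at each level.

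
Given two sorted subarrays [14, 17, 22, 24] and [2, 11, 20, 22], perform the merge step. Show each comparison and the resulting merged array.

Merging process:

Compare 14 vs 2: take 2 from right. Merged: [2]
Compare 14 vs 11: take 11 from right. Merged: [2, 11]
Compare 14 vs 20: take 14 from left. Merged: [2, 11, 14]
Compare 17 vs 20: take 17 from left. Merged: [2, 11, 14, 17]
Compare 22 vs 20: take 20 from right. Merged: [2, 11, 14, 17, 20]
Compare 22 vs 22: take 22 from left. Merged: [2, 11, 14, 17, 20, 22]
Compare 24 vs 22: take 22 from right. Merged: [2, 11, 14, 17, 20, 22, 22]
Append remaining from left: [24]. Merged: [2, 11, 14, 17, 20, 22, 22, 24]

Final merged array: [2, 11, 14, 17, 20, 22, 22, 24]
Total comparisons: 7

The merged array is [2, 11, 14, 17, 20, 22, 22, 24], requiring 7 comparisons. The merge step runs in O(n) time where n is the total number of elements.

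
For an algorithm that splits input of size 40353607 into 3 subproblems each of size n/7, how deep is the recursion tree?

For divide and conquer with division factor 7:

Problem sizes at each level:
Level 0: 40353607
Level 1: 5764801
Level 2: 823543
Level 3: 117649
Level 4: 16807
Level 5: 2401
Level 6: 343
Level 7: 49
Level 8: 7
Level 9: 1

The root is level 0 and the size-1 base case is level 9 (the tree spans levels 0 through 9, i.e. 10 levels counting the root), so the depth is the number of divisions: log_7(40353607) = 9

The recursion tree depth is log_7(40353607) = 9. At each level, the problem size is divided by 7, so it takes 9 divisions to reduce to a base case of size 1. The algorithm makes 3 recursive calls at each level.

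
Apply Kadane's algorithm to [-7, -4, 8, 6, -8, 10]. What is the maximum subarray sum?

Using Kadane's algorithm on [-7, -4, 8, 6, -8, 10]:

Scanning through the array:
Position 1 (value -4): max_ending_here = -4, max_so_far = -4
Position 2 (value 8): max_ending_here = 8, max_so_far = 8
Position 3 (value 6): max_ending_here = 14, max_so_far = 14
Position 4 (value -8): max_ending_here = 6, max_so_far = 14
Position 5 (value 10): max_ending_here = 16, max_so_far = 16

Maximum subarray: [8, 6, -8, 10]
Maximum sum: 16

The maximum subarray is [8, 6, -8, 10] with sum 16. This subarray runs from index 2 to index 5.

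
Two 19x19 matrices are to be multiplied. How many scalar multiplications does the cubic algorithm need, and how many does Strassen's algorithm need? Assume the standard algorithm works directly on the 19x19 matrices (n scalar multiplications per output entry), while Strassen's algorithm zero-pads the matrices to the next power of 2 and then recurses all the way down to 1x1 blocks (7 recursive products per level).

Matrix multiplication for 19x19 matrices:

Strassen's algorithm requires power-of-2 dimensions. Pad 19x19 to 32x32 (next power of 2).

Standard algorithm: 19^3 = 6859 multiplications
Strassen's algorithm: 7^(log2(32)) = 7^5 = 16807 multiplications
Difference: 6859 - 16807 = -9948 (Strassen uses MORE here due to padding overhead — for small or just-over-power-of-2 n, padding can outweigh the per-level savings)

Standard: 6859 multiplications (19^3). Strassen: 16807 multiplications (7^5, after padding to 32x32). Strassen reduces 8 recursive multiplications to 7 at each level.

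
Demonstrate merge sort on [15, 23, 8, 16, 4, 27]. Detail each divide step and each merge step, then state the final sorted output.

Merge sort trace:

Split: [15, 23, 8, 16, 4, 27] -> [15, 23, 8] and [16, 4, 27]
  Split: [15, 23, 8] -> [15] and [23, 8]
    Split: [23, 8] -> [23] and [8]
    Merge: [23] + [8] -> [8, 23]
  Merge: [15] + [8, 23] -> [8, 15, 23]
  Split: [16, 4, 27] -> [16] and [4, 27]
    Split: [4, 27] -> [4] and [27]
    Merge: [4] + [27] -> [4, 27]
  Merge: [16] + [4, 27] -> [4, 16, 27]
Merge: [8, 15, 23] + [4, 16, 27] -> [4, 8, 15, 16, 23, 27]

Final sorted array: [4, 8, 15, 16, 23, 27]

The merge sort proceeds by recursively splitting the array and merging sorted halves.
After all merges, the sorted array is [4, 8, 15, 16, 23, 27].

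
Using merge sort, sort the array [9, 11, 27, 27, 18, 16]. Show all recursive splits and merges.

Merge sort trace:

Split: [9, 11, 27, 27, 18, 16] -> [9, 11, 27] and [27, 18, 16]
  Split: [9, 11, 27] -> [9] and [11, 27]
    Split: [11, 27] -> [11] and [27]
    Merge: [11] + [27] -> [11, 27]
  Merge: [9] + [11, 27] -> [9, 11, 27]
  Split: [27, 18, 16] -> [27] and [18, 16]
    Split: [18, 16] -> [18] and [16]
    Merge: [18] + [16] -> [16, 18]
  Merge: [27] + [16, 18] -> [16, 18, 27]
Merge: [9, 11, 27] + [16, 18, 27] -> [9, 11, 16, 18, 27, 27]

Final sorted array: [9, 11, 16, 18, 27, 27]

The merge sort proceeds by recursively splitting the array and merging sorted halves.
After all merges, the sorted array is [9, 11, 16, 18, 27, 27].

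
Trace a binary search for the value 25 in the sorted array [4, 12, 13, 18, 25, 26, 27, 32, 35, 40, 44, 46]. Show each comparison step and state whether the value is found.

Binary search for 25 in [4, 12, 13, 18, 25, 26, 27, 32, 35, 40, 44, 46]:

lo=0, hi=11, mid=5, arr[mid]=26 -> 26 > 25, search left half
lo=0, hi=4, mid=2, arr[mid]=13 -> 13 < 25, search right half
lo=3, hi=4, mid=3, arr[mid]=18 -> 18 < 25, search right half
lo=4, hi=4, mid=4, arr[mid]=25 -> Found target at index 4!

Binary search finds 25 at index 4 after 4 comparisons. The search repeatedly halves the search space by comparing with the middle element.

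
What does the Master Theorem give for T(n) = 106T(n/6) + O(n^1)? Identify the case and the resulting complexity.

Master Theorem for T(n) = 106T(n/6) + O(n^1):

a = 106, b = 6, c = 1
log_b(a) = log_6(106) = 2.6027

Case 1: c = 1 < log_6(106) = 2.6027
T(n) = O(n^(log_6 106))

For T(n) = 106T(n/6) + O(n^1): log_6(106) = 2.6027. This is Case 1 of the Master Theorem (c < log_b(a), work dominated by leaves), giving O(n^(log_6 106)).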